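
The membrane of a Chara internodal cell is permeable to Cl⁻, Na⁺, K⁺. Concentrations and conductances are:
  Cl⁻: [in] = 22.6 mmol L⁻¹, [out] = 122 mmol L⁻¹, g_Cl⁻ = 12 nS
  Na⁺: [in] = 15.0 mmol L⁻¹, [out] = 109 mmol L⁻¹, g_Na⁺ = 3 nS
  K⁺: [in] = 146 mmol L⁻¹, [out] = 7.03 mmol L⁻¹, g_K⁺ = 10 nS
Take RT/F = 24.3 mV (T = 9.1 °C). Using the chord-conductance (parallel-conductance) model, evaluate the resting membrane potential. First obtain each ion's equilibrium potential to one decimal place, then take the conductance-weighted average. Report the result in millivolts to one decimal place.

-43.4 mV

E_Cl⁻ = (24.3/-1)·ln(122/22.6) = -41.0 mV
E_Na⁺ = (24.3/1)·ln(109/15.0) = 48.2 mV
E_K⁺ = (24.3/1)·ln(7.03/146) = -73.7 mV
Vm = (Σ gᵢEᵢ)/(Σ gᵢ) = (12·-41.0 + 3·48.2 + 10·-73.7) / (12 + 3 + 10)
= -1084.40 / 25 = -43.38 mV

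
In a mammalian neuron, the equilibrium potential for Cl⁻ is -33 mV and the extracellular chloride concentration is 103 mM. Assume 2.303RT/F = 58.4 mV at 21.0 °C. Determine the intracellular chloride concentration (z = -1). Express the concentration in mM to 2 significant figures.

Nernst: E = (58.4/-1) · log₁₀([out]/[in]), so log₁₀([out]/[in]) = -33.0 × -1 / 58.4 = 0.5651.
[out]/[in] = 10^(0.5651) = 3.673.
[in] = 103 / 3.673 = 28.04 mM.

28 mM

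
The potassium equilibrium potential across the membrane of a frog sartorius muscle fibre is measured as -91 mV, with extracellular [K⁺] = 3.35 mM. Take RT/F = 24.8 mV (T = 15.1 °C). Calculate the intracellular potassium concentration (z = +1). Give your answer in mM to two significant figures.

Nernst: E = (24.8/1) · ln([out]/[in]), so ln([out]/[in]) = -91.0 × 1 / 24.8 = -3.6694.
[out]/[in] = e^(-3.6694) = 0.02549.
[in] = 3.35 / 0.02549 = 131.4 mM.

130 mM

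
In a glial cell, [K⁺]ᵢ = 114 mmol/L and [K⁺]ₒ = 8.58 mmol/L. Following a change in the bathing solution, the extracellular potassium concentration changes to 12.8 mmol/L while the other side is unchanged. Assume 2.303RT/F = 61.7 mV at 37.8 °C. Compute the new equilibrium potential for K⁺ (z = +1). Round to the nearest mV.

After the shift: [K⁺]_out = 12.8, [K⁺]_in = 114 mmol/L.
E_new = (61.7/1)·log₁₀(12.8/114) = 61.70 · (-0.9497) = -58.60 mV

-59 mV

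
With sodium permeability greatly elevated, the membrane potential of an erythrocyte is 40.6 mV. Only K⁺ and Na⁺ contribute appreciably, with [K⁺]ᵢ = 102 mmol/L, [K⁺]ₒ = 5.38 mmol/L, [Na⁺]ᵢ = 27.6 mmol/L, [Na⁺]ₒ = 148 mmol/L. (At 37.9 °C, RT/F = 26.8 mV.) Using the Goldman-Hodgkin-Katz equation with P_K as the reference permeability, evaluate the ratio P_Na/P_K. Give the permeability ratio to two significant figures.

Let α = P_Na/P_K. GHK: Vm = 26.8·ln[(Kₒ + α·Naₒ)/(Kᵢ + α·Naᵢ)].
e^(Vm/26.8) = e^(40.6/26.8) = 4.5491
So 4.5491·(Kᵢ + α·Naᵢ) = Kₒ + α·Naₒ → α = (4.5491·102.0 − 5.38) / (148.0 − 4.5491·27.6)
α = (464 − 5.38) / (148.0 − 125.6) = 458.6/22.45 = 20.43

20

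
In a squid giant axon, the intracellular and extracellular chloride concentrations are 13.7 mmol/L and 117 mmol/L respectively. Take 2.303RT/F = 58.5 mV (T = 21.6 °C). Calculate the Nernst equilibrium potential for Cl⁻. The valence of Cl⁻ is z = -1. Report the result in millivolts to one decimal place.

-54.5 mV

E = (58.5/z) · log₁₀([Cl⁻]_out/[Cl⁻]_in) with z = -1.
For an anion, dividing by z = -1 reverses the sign.
= (58.5/-1) · log₁₀(117/13.7) = -58.50 · log₁₀(8.54)
= -58.50 · (0.9315) = -54.49 mV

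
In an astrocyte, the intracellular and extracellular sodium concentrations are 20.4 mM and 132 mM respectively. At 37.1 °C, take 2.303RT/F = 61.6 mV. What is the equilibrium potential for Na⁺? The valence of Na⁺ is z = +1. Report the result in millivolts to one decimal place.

E = (61.6/z) · log₁₀([Na⁺]_out/[Na⁺]_in) with z = +1.
= (61.6/1) · log₁₀(132/20.4) = 61.60 · log₁₀(6.471)
= 61.60 · (0.8109) = 49.95 mV

50.0 mV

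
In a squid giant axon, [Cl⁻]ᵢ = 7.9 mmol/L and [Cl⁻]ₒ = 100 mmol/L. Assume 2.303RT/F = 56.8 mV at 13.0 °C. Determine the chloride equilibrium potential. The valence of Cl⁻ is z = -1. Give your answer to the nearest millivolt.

-63 mV

E = (56.8/z) · log₁₀([Cl⁻]_out/[Cl⁻]_in) with z = -1.
For an anion, dividing by z = -1 reverses the sign.
= (56.8/-1) · log₁₀(100/7.9) = -56.80 · log₁₀(12.66)
= -56.80 · (1.1024) = -62.61 mV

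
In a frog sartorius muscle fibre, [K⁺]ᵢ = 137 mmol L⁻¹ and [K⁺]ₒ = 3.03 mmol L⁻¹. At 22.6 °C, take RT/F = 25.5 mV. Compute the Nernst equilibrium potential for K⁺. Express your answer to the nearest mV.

E = (25.5/z) · ln([K⁺]_out/[K⁺]_in) with z = +1.
= (25.5/1) · ln(3.03/137) = 25.50 · ln(0.02212)
= 25.50 · (-3.8114) = -97.19 mV

-97 mV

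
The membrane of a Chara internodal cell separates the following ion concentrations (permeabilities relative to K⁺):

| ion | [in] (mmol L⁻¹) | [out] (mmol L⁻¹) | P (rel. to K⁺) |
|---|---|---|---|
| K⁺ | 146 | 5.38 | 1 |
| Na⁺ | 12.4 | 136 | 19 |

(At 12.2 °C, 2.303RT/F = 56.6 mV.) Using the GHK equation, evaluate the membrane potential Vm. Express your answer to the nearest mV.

Vm = 56.6 · log₁₀[(Σ P·[cation]ₒ + Σ P·[anion]ᵢ) / (Σ P·[cation]ᵢ + Σ P·[anion]ₒ)]
Numerator = 1×5.38 + 19×136 = 2589
Denominator = 1×146 + 19×12.4 = 381.6
Vm = 56.6 · log₁₀(6.7856) = 56.6 × (0.8316) = 47.07 mV

47 mV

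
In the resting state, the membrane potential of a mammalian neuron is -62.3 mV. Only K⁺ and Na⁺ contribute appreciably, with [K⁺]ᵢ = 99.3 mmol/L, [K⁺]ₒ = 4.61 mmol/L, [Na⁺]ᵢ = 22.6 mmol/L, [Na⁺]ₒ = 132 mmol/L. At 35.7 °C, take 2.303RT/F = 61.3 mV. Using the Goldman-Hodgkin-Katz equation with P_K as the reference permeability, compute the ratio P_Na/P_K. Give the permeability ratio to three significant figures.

0.0382

Let α = P_Na/P_K. GHK: Vm = 61.3·log₁₀[(Kₒ + α·Naₒ)/(Kᵢ + α·Naᵢ)].
10^(Vm/61.3) = 10^(-62.3/61.3) = 0.096313
So 0.096313·(Kᵢ + α·Naᵢ) = Kₒ + α·Naₒ → α = (0.096313·99.3 − 4.61) / (132.0 − 0.096313·22.6)
α = (9.564 − 4.61) / (132.0 − 2.177) = 4.954/129.8 = 0.03816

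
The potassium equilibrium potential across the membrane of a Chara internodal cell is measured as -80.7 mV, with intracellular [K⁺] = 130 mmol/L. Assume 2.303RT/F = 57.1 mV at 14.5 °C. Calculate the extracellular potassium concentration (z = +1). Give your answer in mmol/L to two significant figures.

Nernst: E = (57.1/1) · log₁₀([out]/[in]), so log₁₀([out]/[in]) = -80.7 × 1 / 57.1 = -1.4133.
[out]/[in] = 10^(-1.4133) = 0.03861.
[out] = 0.03861 × 130 = 5.019 mmol/L.

5.0 mmol/L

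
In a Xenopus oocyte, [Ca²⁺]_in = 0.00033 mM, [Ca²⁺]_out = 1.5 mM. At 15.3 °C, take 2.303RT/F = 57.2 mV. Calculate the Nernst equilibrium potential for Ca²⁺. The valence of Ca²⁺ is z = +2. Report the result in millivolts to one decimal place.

E = (57.2/z) · log₁₀([Ca²⁺]_out/[Ca²⁺]_in) with z = +2.
= (57.2/2) · log₁₀(1.5/0.00033) = 28.60 · log₁₀(4545)
= 28.60 · (3.6576) = 104.61 mV

104.6 mV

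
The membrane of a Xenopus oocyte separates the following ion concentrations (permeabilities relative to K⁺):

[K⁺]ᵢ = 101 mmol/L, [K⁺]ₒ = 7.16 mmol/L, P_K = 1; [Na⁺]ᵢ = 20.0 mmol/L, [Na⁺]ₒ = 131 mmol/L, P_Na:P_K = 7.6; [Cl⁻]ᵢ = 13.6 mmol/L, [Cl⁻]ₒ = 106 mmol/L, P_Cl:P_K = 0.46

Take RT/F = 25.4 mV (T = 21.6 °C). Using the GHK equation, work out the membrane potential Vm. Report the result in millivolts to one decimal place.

30.7 mV

Vm = 25.4 · ln[(Σ P·[cation]ₒ + Σ P·[anion]ᵢ) / (Σ P·[cation]ᵢ + Σ P·[anion]ₒ)]
Numerator = 1×7.16 + 7.6×131 + 0.46×13.6 = 1009
Denominator = 1×101 + 7.6×20.0 + 0.46×106 = 301.8
Vm = 25.4 · ln(3.3438) = 25.4 × (1.2071) = 30.66 mV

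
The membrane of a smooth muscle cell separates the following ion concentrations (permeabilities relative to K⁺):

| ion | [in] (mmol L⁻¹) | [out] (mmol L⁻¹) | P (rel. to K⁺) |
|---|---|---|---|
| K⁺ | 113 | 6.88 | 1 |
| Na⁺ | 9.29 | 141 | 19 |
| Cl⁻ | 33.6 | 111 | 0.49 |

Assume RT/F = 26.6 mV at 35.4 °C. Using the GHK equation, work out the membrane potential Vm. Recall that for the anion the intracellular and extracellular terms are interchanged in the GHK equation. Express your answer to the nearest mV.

Vm = 26.6 · ln[(Σ P·[cation]ₒ + Σ P·[anion]ᵢ) / (Σ P·[cation]ᵢ + Σ P·[anion]ₒ)]
Numerator = 1×6.88 + 19×141 + 0.49×33.6 = 2702
Denominator = 1×113 + 19×9.29 + 0.49×111 = 343.9
Vm = 26.6 · ln(7.8579) = 26.6 × (2.0615) = 54.84 mV

55 mV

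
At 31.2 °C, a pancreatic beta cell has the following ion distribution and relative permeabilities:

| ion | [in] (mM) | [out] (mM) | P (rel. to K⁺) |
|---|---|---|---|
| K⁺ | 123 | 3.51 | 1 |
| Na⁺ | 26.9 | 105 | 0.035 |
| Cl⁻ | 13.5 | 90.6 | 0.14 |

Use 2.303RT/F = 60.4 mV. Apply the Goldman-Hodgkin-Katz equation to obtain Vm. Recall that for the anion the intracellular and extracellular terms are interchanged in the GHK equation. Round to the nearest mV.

-71 mV

Vm = 60.4 · log₁₀[(Σ P·[cation]ₒ + Σ P·[anion]ᵢ) / (Σ P·[cation]ᵢ + Σ P·[anion]ₒ)]
Numerator = 1×3.51 + 0.035×105 + 0.14×13.5 = 9.075
Denominator = 1×123 + 0.035×26.9 + 0.14×90.6 = 136.6
Vm = 60.4 · log₁₀(0.066422) = 60.4 × (-1.1777) = -71.13 mV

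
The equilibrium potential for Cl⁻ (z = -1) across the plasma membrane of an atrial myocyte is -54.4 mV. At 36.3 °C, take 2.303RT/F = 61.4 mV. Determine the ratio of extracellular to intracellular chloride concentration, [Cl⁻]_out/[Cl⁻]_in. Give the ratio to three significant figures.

log₁₀([out]/[in]) = E·z/(61.4) = -54.4 × -1 / 61.4 = 0.8860
[out]/[in] = 10^(0.8860) = 7.691

7.69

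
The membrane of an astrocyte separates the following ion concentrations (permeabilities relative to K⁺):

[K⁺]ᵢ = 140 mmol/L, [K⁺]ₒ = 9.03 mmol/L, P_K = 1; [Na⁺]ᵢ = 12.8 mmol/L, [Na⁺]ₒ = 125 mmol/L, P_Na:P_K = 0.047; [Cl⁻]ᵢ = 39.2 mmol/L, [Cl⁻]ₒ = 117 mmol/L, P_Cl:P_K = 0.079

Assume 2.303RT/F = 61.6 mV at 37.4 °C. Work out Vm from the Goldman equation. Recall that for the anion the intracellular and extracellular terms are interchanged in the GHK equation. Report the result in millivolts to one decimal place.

Vm = 61.6 · log₁₀[(Σ P·[cation]ₒ + Σ P·[anion]ᵢ) / (Σ P·[cation]ᵢ + Σ P·[anion]ₒ)]
Numerator = 1×9.03 + 0.047×125 + 0.079×39.2 = 18
Denominator = 1×140 + 0.047×12.8 + 0.079×117 = 149.8
Vm = 61.6 · log₁₀(0.12014) = 61.6 × (-0.9203) = -56.69 mV

-56.7 mV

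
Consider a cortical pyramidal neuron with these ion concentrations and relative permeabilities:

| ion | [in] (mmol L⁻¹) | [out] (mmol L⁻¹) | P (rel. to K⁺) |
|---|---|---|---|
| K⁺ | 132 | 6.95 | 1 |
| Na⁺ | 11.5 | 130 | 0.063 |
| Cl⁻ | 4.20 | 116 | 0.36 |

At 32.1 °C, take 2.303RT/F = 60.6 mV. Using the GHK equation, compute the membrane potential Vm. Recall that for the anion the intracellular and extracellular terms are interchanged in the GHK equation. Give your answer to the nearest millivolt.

-62 mV

Vm = 60.6 · log₁₀[(Σ P·[cation]ₒ + Σ P·[anion]ᵢ) / (Σ P·[cation]ᵢ + Σ P·[anion]ₒ)]
Numerator = 1×6.95 + 0.063×130 + 0.36×4.20 = 16.65
Denominator = 1×132 + 0.063×11.5 + 0.36×116 = 174.5
Vm = 60.6 · log₁₀(0.095435) = 60.6 × (-1.0203) = -61.83 mV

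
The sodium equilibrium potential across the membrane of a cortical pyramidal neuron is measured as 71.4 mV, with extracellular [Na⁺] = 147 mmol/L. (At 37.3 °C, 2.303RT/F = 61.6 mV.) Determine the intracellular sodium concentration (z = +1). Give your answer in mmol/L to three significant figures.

10.2 mmol/L

Nernst: E = (61.6/1) · log₁₀([out]/[in]), so log₁₀([out]/[in]) = 71.4 × 1 / 61.6 = 1.1591.
[out]/[in] = 10^(1.1591) = 14.42.
[in] = 147 / 14.42 = 10.19 mmol/L.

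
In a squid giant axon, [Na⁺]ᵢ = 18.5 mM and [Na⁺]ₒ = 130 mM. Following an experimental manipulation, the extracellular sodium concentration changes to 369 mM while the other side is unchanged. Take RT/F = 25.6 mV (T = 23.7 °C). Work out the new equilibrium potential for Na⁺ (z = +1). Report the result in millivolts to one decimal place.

After the shift: [Na⁺]_out = 369, [Na⁺]_in = 18.5 mM.
E_new = (25.6/1)·ln(369/18.5) = 25.60 · (2.9930) = 76.62 mV

76.6 mV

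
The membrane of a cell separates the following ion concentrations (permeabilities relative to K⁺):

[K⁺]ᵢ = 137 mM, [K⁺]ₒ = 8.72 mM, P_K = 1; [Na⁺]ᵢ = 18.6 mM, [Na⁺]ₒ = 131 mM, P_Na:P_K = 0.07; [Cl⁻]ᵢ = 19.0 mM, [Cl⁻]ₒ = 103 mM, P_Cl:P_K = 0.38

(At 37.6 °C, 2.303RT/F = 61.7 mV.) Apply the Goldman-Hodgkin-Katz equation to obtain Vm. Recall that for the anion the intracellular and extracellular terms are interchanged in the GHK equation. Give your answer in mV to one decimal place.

-52.4 mV

Vm = 61.7 · log₁₀[(Σ P·[cation]ₒ + Σ P·[anion]ᵢ) / (Σ P·[cation]ᵢ + Σ P·[anion]ₒ)]
Numerator = 1×8.72 + 0.07×131 + 0.38×19.0 = 25.11
Denominator = 1×137 + 0.07×18.6 + 0.38×103 = 177.4
Vm = 61.7 · log₁₀(0.14151) = 61.7 × (-0.8492) = -52.40 mV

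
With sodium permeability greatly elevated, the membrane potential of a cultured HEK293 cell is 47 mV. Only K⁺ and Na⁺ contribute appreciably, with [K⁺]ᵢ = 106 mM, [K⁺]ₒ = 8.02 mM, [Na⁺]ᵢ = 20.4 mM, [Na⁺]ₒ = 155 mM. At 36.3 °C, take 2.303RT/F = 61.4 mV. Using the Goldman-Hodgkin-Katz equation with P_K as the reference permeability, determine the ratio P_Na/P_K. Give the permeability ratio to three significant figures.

Let α = P_Na/P_K. GHK: Vm = 61.4·log₁₀[(Kₒ + α·Naₒ)/(Kᵢ + α·Naᵢ)].
10^(Vm/61.4) = 10^(47.0/61.4) = 5.8274
So 5.8274·(Kᵢ + α·Naᵢ) = Kₒ + α·Naₒ → α = (5.8274·106.0 − 8.02) / (155.0 − 5.8274·20.4)
α = (617.7 − 8.02) / (155.0 − 118.9) = 609.7/36.12 = 16.88

16.9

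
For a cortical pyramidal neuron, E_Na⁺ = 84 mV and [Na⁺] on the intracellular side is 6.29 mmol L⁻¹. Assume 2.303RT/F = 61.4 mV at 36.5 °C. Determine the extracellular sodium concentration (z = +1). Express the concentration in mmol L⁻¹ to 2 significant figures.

Nernst: E = (61.4/1) · log₁₀([out]/[in]), so log₁₀([out]/[in]) = 84.0 × 1 / 61.4 = 1.3681.
[out]/[in] = 10^(1.3681) = 23.34.
[out] = 23.34 × 6.29 = 146.8 mmol L⁻¹.

150 mmol L⁻¹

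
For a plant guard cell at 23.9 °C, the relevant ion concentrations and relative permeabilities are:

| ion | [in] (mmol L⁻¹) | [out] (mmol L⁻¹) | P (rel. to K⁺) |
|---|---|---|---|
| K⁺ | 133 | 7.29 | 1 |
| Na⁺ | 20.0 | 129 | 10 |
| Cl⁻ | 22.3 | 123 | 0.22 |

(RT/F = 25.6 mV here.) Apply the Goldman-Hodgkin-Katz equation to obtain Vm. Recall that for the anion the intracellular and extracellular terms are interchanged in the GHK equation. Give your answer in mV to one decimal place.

Vm = 25.6 · ln[(Σ P·[cation]ₒ + Σ P·[anion]ᵢ) / (Σ P·[cation]ᵢ + Σ P·[anion]ₒ)]
Numerator = 1×7.29 + 10×129 + 0.22×22.3 = 1302
Denominator = 1×133 + 10×20.0 + 0.22×123 = 360.1
Vm = 25.6 · ln(3.6166) = 25.6 × (1.2855) = 32.91 mV

32.9 mV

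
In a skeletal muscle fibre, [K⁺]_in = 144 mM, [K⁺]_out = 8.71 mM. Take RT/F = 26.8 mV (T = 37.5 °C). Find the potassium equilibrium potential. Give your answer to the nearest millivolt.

-75 mV

E = (26.8/z) · ln([K⁺]_out/[K⁺]_in) with z = +1.
= (26.8/1) · ln(8.71/144) = 26.80 · ln(0.06049)
= 26.80 · (-2.8053) = -75.18 mV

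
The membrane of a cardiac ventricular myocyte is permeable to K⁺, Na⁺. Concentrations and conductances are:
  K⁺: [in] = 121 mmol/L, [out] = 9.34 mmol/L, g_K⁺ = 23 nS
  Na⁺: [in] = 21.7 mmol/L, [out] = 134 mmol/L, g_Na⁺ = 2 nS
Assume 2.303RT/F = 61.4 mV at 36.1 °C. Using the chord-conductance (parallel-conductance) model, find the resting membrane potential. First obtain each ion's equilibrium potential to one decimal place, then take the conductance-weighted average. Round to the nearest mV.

-59 mV

E_K⁺ = (61.4/1)·log₁₀(9.34/121) = -68.3 mV
E_Na⁺ = (61.4/1)·log₁₀(134/21.7) = 48.5 mV
Vm = (Σ gᵢEᵢ)/(Σ gᵢ) = (23·-68.3 + 2·48.5) / (23 + 2)
= -1473.90 / 25 = -58.96 mV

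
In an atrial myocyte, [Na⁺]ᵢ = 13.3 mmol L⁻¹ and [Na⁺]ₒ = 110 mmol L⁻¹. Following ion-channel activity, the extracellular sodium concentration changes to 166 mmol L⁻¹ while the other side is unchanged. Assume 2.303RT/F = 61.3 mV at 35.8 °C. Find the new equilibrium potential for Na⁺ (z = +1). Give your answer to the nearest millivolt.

67 mV

After the shift: [Na⁺]_out = 166, [Na⁺]_in = 13.3 mmol L⁻¹.
E_new = (61.3/1)·log₁₀(166/13.3) = 61.30 · (1.0963) = 67.20 mV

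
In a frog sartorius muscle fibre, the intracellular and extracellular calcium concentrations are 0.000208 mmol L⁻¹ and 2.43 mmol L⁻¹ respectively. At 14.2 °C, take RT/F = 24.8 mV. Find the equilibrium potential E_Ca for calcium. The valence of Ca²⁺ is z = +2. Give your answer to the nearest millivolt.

E = (24.8/z) · ln([Ca²⁺]_out/[Ca²⁺]_in) with z = +2.
= (24.8/2) · ln(2.43/0.000208) = 12.40 · ln(1.168e+04)
= 12.40 · (9.3659) = 116.14 mV

116 mV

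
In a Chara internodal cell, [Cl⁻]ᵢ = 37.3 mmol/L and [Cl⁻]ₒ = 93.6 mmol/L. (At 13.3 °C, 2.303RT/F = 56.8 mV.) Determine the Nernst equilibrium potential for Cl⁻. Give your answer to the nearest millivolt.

-23 mV

E = (56.8/z) · log₁₀([Cl⁻]_out/[Cl⁻]_in) with z = -1.
For an anion, dividing by z = -1 reverses the sign.
= (56.8/-1) · log₁₀(93.6/37.3) = -56.80 · log₁₀(2.509)
= -56.80 · (0.3996) = -22.70 mV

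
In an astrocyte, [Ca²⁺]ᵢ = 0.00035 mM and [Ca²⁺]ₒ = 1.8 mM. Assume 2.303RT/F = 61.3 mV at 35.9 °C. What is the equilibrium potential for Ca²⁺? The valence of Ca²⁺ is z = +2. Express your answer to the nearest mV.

E = (61.3/z) · log₁₀([Ca²⁺]_out/[Ca²⁺]_in) with z = +2.
= (61.3/2) · log₁₀(1.8/0.00035) = 30.65 · log₁₀(5143)
= 30.65 · (3.7112) = 113.75 mV

114 mV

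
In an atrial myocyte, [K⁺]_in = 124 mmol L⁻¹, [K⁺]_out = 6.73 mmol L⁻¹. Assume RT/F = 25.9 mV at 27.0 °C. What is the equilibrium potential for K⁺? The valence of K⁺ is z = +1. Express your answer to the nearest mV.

E = (25.9/z) · ln([K⁺]_out/[K⁺]_in) with z = +1.
= (25.9/1) · ln(6.73/124) = 25.90 · ln(0.05427)
= 25.90 · (-2.9137) = -75.46 mV

-75 mV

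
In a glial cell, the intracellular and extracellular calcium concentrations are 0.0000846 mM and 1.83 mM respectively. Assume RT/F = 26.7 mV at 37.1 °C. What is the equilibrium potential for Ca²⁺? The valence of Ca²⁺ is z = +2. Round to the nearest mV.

133 mV

E = (26.7/z) · ln([Ca²⁺]_out/[Ca²⁺]_in) with z = +2.
= (26.7/2) · ln(1.83/0.0000846) = 13.35 · ln(2.163e+04)
= 13.35 · (9.9819) = 133.26 mV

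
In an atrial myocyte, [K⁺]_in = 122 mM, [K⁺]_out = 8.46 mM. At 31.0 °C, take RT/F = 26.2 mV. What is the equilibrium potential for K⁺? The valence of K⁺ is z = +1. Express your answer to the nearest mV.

E = (26.2/z) · ln([K⁺]_out/[K⁺]_in) with z = +1.
= (26.2/1) · ln(8.46/122) = 26.20 · ln(0.06934)
= 26.20 · (-2.6687) = -69.92 mV

-70 mV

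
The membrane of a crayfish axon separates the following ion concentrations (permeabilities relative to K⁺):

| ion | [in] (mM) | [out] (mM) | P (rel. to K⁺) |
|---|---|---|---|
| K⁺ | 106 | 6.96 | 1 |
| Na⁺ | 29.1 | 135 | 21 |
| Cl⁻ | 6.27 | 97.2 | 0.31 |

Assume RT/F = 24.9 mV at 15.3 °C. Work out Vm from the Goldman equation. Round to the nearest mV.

Vm = 24.9 · ln[(Σ P·[cation]ₒ + Σ P·[anion]ᵢ) / (Σ P·[cation]ᵢ + Σ P·[anion]ₒ)]
Numerator = 1×6.96 + 21×135 + 0.31×6.27 = 2844
Denominator = 1×106 + 21×29.1 + 0.31×97.2 = 747.2
Vm = 24.9 · ln(3.8059) = 24.9 × (1.3366) = 33.28 mV

33 mV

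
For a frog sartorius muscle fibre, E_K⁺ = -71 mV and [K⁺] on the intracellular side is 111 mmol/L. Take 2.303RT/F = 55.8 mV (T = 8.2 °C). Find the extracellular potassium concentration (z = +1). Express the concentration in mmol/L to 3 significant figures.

Nernst: E = (55.8/1) · log₁₀([out]/[in]), so log₁₀([out]/[in]) = -71.0 × 1 / 55.8 = -1.2724.
[out]/[in] = 10^(-1.2724) = 0.05341.
[out] = 0.05341 × 111 = 5.928 mmol/L.

5.93 mmol/L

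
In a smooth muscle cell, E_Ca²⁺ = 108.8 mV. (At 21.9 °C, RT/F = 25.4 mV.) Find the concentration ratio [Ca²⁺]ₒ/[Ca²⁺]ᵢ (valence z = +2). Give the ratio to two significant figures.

5300

ln([out]/[in]) = E·z/(25.4) = 108.8 × 2 / 25.4 = 8.5669
[out]/[in] = e^(8.5669) = 5255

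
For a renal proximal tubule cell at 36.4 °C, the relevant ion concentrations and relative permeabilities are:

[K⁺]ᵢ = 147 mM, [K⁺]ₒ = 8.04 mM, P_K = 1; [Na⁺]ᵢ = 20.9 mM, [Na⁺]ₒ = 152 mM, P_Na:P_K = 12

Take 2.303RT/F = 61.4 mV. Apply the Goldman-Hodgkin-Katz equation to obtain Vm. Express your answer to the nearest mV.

41 mV

Vm = 61.4 · log₁₀[(Σ P·[cation]ₒ + Σ P·[anion]ᵢ) / (Σ P·[cation]ᵢ + Σ P·[anion]ₒ)]
Numerator = 1×8.04 + 12×152 = 1832
Denominator = 1×147 + 12×20.9 = 397.8
Vm = 61.4 · log₁₀(4.6054) = 61.4 × (0.6633) = 40.72 mV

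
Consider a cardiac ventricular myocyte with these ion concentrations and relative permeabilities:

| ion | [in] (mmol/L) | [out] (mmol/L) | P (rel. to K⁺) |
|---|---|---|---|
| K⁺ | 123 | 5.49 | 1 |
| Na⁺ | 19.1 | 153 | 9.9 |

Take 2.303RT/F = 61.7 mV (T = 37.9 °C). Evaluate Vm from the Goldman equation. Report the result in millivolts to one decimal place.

Vm = 61.7 · log₁₀[(Σ P·[cation]ₒ + Σ P·[anion]ᵢ) / (Σ P·[cation]ᵢ + Σ P·[anion]ₒ)]
Numerator = 1×5.49 + 9.9×153 = 1520
Denominator = 1×123 + 9.9×19.1 = 312.1
Vm = 61.7 · log₁₀(4.871) = 61.7 × (0.6876) = 42.43 mV

42.4 mV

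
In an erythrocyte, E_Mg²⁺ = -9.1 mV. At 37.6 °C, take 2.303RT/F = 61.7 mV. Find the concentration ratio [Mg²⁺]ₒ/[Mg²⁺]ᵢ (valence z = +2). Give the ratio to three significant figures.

log₁₀([out]/[in]) = E·z/(61.7) = -9.1 × 2 / 61.7 = -0.2950
[out]/[in] = 10^(-0.2950) = 0.507

0.507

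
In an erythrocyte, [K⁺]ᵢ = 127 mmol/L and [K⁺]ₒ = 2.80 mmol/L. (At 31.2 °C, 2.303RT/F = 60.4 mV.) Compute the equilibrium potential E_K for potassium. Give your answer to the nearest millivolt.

E = (60.4/z) · log₁₀([K⁺]_out/[K⁺]_in) with z = +1.
= (60.4/1) · log₁₀(2.80/127) = 60.40 · log₁₀(0.02205)
= 60.40 · (-1.6566) = -100.06 mV

-100 mV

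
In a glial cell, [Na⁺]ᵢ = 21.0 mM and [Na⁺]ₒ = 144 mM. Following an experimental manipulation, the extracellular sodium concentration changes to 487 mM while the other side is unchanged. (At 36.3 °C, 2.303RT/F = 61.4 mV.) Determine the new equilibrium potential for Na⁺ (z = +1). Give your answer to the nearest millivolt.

84 mV

After the shift: [Na⁺]_out = 487, [Na⁺]_in = 21.0 mM.
E_new = (61.4/1)·log₁₀(487/21.0) = 61.40 · (1.3653) = 83.83 mV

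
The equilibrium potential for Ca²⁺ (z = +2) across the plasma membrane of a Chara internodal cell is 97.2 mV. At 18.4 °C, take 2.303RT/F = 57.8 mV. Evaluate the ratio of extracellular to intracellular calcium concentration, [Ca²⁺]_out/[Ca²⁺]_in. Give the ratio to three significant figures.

log₁₀([out]/[in]) = E·z/(57.8) = 97.2 × 2 / 57.8 = 3.3633
[out]/[in] = 10^(3.3633) = 2308

2310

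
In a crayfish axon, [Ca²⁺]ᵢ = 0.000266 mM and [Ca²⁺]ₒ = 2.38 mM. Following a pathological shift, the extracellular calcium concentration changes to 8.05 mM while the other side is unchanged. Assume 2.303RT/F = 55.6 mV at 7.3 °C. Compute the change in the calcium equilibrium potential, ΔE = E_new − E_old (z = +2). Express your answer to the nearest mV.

E_old = (55.6/2)·log₁₀(2.38/0.000266) = 109.86 mV
E_new = (55.6/2)·log₁₀(8.05/0.000266) = 124.57 mV
ΔE = 124.57 − (109.86) = 14.71 mV

15 mV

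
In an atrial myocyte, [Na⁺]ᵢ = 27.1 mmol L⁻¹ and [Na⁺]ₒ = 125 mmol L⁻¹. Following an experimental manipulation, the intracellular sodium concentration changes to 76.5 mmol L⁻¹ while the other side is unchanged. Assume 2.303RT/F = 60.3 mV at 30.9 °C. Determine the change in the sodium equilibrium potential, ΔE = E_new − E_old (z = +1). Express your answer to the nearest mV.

-27 mV

E_old = (60.3/1)·log₁₀(125/27.1) = 40.04 mV
E_new = (60.3/1)·log₁₀(125/76.5) = 12.86 mV
ΔE = 12.86 − (40.04) = -27.18 mV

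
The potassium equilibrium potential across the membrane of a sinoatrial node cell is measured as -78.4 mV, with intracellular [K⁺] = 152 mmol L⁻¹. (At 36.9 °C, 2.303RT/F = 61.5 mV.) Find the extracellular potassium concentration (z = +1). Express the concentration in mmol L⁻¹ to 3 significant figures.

8.07 mmol L⁻¹

Nernst: E = (61.5/1) · log₁₀([out]/[in]), so log₁₀([out]/[in]) = -78.4 × 1 / 61.5 = -1.2748.
[out]/[in] = 10^(-1.2748) = 0.05311.
[out] = 0.05311 × 152 = 8.073 mmol L⁻¹.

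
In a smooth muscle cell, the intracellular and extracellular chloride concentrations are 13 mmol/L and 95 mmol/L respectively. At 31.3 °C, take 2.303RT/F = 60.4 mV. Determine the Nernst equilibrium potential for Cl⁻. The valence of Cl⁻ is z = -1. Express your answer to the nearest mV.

E = (60.4/z) · log₁₀([Cl⁻]_out/[Cl⁻]_in) with z = -1.
For an anion, dividing by z = -1 reverses the sign.
= (60.4/-1) · log₁₀(95/13) = -60.40 · log₁₀(7.308)
= -60.40 · (0.8638) = -52.17 mV

-52 mV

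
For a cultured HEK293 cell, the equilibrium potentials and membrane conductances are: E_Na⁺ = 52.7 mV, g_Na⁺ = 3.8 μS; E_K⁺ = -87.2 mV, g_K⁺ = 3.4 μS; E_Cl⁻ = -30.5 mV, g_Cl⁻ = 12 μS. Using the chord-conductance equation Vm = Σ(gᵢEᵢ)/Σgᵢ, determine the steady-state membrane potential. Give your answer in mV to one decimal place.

-24.1 mV

Σ gᵢEᵢ = 3.8·(52.7) + 3.4·(-87.2) + 12·(-30.5) = -462.22
Σ gᵢ = 3.8 + 3.4 + 12 = 19.2
Vm = -462.22 / 19.2 = -24.07 mV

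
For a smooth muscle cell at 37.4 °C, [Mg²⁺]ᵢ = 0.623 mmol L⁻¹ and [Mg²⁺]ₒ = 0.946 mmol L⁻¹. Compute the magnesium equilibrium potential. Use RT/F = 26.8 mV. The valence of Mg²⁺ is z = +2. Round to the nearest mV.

6 mV

E = (26.8/z) · ln([Mg²⁺]_out/[Mg²⁺]_in) with z = +2.
= (26.8/2) · ln(0.946/0.623) = 13.40 · ln(1.518)
= 13.40 · (0.4177) = 5.60 mV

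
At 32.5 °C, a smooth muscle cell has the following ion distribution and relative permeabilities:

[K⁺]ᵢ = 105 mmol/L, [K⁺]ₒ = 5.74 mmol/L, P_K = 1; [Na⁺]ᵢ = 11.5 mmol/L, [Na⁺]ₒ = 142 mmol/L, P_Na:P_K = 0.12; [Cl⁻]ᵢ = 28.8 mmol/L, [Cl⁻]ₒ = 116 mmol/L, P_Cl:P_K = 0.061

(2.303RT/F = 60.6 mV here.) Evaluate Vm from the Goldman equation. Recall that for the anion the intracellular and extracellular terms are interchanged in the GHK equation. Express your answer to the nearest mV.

Vm = 60.6 · log₁₀[(Σ P·[cation]ₒ + Σ P·[anion]ᵢ) / (Σ P·[cation]ᵢ + Σ P·[anion]ₒ)]
Numerator = 1×5.74 + 0.12×142 + 0.061×28.8 = 24.54
Denominator = 1×105 + 0.12×11.5 + 0.061×116 = 113.5
Vm = 60.6 · log₁₀(0.21627) = 60.6 × (-0.6650) = -40.30 mV

-40 mV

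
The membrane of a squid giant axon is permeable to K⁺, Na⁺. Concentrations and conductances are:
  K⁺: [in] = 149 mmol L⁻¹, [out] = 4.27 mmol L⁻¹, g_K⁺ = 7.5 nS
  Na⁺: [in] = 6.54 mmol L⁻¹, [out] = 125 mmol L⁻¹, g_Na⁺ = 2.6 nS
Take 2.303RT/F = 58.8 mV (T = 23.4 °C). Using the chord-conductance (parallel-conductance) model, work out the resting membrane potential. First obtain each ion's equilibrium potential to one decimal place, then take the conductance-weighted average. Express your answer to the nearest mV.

-48 mV

E_K⁺ = (58.8/1)·log₁₀(4.27/149) = -90.7 mV
E_Na⁺ = (58.8/1)·log₁₀(125/6.54) = 75.3 mV
Vm = (Σ gᵢEᵢ)/(Σ gᵢ) = (7.5·-90.7 + 2.6·75.3) / (7.5 + 2.6)
= -484.47 / 10.1 = -47.97 mV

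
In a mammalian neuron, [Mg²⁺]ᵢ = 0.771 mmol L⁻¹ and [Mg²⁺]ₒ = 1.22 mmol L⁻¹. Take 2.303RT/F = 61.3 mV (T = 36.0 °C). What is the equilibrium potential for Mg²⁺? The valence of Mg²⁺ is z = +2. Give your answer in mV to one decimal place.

E = (61.3/z) · log₁₀([Mg²⁺]_out/[Mg²⁺]_in) with z = +2.
= (61.3/2) · log₁₀(1.22/0.771) = 30.65 · log₁₀(1.582)
= 30.65 · (0.1993) = 6.11 mV

6.1 mV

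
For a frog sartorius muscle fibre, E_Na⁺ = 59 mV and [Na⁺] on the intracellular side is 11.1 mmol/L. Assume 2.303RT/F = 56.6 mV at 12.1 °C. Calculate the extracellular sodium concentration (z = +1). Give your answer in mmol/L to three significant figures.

Nernst: E = (56.6/1) · log₁₀([out]/[in]), so log₁₀([out]/[in]) = 59.0 × 1 / 56.6 = 1.0424.
[out]/[in] = 10^(1.0424) = 11.03.
[out] = 11.03 × 11.1 = 122.4 mmol/L.

122 mmol/L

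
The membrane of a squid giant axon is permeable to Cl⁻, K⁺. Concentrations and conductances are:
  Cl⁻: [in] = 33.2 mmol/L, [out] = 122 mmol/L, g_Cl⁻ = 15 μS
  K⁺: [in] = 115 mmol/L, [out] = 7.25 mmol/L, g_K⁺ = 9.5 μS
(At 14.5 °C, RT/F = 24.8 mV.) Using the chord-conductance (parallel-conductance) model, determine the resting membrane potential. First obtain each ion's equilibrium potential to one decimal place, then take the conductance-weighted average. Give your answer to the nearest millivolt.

E_Cl⁻ = (24.8/-1)·ln(122/33.2) = -32.3 mV
E_K⁺ = (24.8/1)·ln(7.25/115) = -68.5 mV
Vm = (Σ gᵢEᵢ)/(Σ gᵢ) = (15·-32.3 + 9.5·-68.5) / (15 + 9.5)
= -1135.25 / 24.5 = -46.34 mV

-46 mV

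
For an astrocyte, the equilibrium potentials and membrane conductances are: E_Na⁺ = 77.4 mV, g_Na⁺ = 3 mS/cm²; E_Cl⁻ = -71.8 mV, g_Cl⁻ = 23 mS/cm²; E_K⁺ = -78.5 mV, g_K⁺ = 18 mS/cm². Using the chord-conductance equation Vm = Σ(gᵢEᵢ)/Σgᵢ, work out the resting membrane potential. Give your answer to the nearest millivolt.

Σ gᵢEᵢ = 3·(77.4) + 23·(-71.8) + 18·(-78.5) = -2832.20
Σ gᵢ = 3 + 23 + 18 = 44
Vm = -2832.20 / 44 = -64.37 mV

-64 mV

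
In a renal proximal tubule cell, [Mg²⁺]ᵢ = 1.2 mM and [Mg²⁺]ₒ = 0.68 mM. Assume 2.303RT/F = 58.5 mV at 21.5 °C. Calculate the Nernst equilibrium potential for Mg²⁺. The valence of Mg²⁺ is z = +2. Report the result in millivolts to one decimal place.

-7.2 mV

E = (58.5/z) · log₁₀([Mg²⁺]_out/[Mg²⁺]_in) with z = +2.
= (58.5/2) · log₁₀(0.68/1.2) = 29.25 · log₁₀(0.5667)
= 29.25 · (-0.2467) = -7.22 mV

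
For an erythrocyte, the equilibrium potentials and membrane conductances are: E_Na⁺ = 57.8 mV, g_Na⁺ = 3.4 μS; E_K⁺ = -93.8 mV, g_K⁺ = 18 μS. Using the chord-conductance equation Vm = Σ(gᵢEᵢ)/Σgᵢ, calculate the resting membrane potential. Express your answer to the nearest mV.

-70 mV

Σ gᵢEᵢ = 3.4·(57.8) + 18·(-93.8) = -1491.88
Σ gᵢ = 3.4 + 18 = 21.4
Vm = -1491.88 / 21.4 = -69.71 mV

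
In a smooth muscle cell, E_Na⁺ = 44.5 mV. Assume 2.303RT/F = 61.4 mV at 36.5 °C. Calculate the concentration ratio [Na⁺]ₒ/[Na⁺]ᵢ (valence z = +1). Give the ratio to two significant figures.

5.3

log₁₀([out]/[in]) = E·z/(61.4) = 44.5 × 1 / 61.4 = 0.7248
[out]/[in] = 10^(0.7248) = 5.306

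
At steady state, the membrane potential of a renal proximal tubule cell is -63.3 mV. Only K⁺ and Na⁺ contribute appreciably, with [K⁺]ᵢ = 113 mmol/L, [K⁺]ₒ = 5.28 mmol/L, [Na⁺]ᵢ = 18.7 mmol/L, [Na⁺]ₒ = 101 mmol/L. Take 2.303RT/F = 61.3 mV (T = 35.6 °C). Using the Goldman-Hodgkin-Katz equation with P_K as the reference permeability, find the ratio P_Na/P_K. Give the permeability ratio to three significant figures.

Let α = P_Na/P_K. GHK: Vm = 61.3·log₁₀[(Kₒ + α·Naₒ)/(Kᵢ + α·Naᵢ)].
10^(Vm/61.3) = 10^(-63.3/61.3) = 0.092763
So 0.092763·(Kᵢ + α·Naᵢ) = Kₒ + α·Naₒ → α = (0.092763·113.0 − 5.28) / (101.0 − 0.092763·18.7)
α = (10.48 − 5.28) / (101.0 − 1.735) = 5.202/99.27 = 0.05241

0.0524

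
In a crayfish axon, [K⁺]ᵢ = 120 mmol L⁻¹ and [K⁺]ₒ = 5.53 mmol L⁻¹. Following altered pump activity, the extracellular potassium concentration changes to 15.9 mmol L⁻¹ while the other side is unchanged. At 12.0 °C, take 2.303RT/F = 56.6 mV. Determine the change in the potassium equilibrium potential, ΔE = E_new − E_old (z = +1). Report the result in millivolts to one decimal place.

26.0 mV

E_old = (56.6/1)·log₁₀(5.53/120) = -75.64 mV
E_new = (56.6/1)·log₁₀(15.9/120) = -49.68 mV
ΔE = -49.68 − (-75.64) = 25.96 mV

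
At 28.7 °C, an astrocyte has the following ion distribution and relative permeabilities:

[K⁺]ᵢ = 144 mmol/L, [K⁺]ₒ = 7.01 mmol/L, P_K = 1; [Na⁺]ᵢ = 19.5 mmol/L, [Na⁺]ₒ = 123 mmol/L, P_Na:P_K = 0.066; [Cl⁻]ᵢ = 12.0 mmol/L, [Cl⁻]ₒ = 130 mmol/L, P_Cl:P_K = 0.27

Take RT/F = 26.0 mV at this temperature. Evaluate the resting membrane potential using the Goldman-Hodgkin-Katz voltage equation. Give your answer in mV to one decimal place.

Vm = 26.0 · ln[(Σ P·[cation]ₒ + Σ P·[anion]ᵢ) / (Σ P·[cation]ᵢ + Σ P·[anion]ₒ)]
Numerator = 1×7.01 + 0.066×123 + 0.27×12.0 = 18.37
Denominator = 1×144 + 0.066×19.5 + 0.27×130 = 180.4
Vm = 26.0 · ln(0.10183) = 26.0 × (-2.2845) = -59.40 mV

-59.4 mV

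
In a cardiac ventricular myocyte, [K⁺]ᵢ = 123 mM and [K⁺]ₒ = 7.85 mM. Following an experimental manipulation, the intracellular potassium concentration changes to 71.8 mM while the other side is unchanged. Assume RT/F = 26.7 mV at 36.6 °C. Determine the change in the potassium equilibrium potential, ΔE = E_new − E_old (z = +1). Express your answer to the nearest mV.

14 mV

E_old = (26.7/1)·ln(7.85/123) = -73.47 mV
E_new = (26.7/1)·ln(7.85/71.8) = -59.10 mV
ΔE = -59.10 − (-73.47) = 14.37 mV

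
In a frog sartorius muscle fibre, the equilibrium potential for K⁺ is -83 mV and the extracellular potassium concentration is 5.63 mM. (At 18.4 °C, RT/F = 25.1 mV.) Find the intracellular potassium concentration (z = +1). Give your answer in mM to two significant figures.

Nernst: E = (25.1/1) · ln([out]/[in]), so ln([out]/[in]) = -83.0 × 1 / 25.1 = -3.3068.
[out]/[in] = e^(-3.3068) = 0.03663.
[in] = 5.63 / 0.03663 = 153.7 mM.

150 mM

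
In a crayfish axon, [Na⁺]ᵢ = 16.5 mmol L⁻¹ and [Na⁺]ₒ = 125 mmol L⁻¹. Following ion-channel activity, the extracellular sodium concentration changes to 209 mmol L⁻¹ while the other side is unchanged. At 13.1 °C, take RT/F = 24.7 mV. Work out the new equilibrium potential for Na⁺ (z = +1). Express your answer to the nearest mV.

63 mV

After the shift: [Na⁺]_out = 209, [Na⁺]_in = 16.5 mmol L⁻¹.
E_new = (24.7/1)·ln(209/16.5) = 24.70 · (2.5390) = 62.71 mV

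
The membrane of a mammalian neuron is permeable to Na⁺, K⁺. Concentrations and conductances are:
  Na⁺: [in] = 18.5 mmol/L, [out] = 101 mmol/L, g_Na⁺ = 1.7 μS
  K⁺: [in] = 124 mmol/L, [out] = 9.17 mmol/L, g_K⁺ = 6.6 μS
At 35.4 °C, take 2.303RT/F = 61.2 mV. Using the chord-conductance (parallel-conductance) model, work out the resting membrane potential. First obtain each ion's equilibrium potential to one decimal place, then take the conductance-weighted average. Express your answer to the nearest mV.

E_Na⁺ = (61.2/1)·log₁₀(101/18.5) = 45.1 mV
E_K⁺ = (61.2/1)·log₁₀(9.17/124) = -69.2 mV
Vm = (Σ gᵢEᵢ)/(Σ gᵢ) = (1.7·45.1 + 6.6·-69.2) / (1.7 + 6.6)
= -380.05 / 8.3 = -45.79 mV

-46 mV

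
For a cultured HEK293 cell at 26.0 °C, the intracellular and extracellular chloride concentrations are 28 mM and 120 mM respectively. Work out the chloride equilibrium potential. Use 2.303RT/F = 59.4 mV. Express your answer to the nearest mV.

-38 mV

E = (59.4/z) · log₁₀([Cl⁻]_out/[Cl⁻]_in) with z = -1.
For an anion, dividing by z = -1 reverses the sign.
= (59.4/-1) · log₁₀(120/28) = -59.40 · log₁₀(4.286)
= -59.40 · (0.6320) = -37.54 mV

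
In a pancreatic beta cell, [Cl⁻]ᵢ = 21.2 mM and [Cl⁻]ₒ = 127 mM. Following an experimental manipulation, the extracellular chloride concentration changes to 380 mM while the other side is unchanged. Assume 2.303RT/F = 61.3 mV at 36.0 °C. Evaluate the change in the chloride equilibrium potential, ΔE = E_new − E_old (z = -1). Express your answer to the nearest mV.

E_old = (61.3/-1)·log₁₀(127/21.2) = -47.66 mV
E_new = (61.3/-1)·log₁₀(380/21.2) = -76.84 mV
ΔE = -76.84 − (-47.66) = -29.18 mV

-29 mV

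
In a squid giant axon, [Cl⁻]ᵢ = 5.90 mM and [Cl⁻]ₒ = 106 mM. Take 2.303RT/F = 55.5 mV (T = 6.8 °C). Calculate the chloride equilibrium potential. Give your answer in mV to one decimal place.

E = (55.5/z) · log₁₀([Cl⁻]_out/[Cl⁻]_in) with z = -1.
For an anion, dividing by z = -1 reverses the sign.
= (55.5/-1) · log₁₀(106/5.90) = -55.50 · log₁₀(17.97)
= -55.50 · (1.2545) = -69.62 mV

-69.6 mV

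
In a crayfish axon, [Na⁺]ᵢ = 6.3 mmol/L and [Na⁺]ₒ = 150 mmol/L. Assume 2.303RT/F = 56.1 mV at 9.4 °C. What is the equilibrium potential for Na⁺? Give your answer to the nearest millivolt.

E = (56.1/z) · log₁₀([Na⁺]_out/[Na⁺]_in) with z = +1.
= (56.1/1) · log₁₀(150/6.3) = 56.10 · log₁₀(23.81)
= 56.10 · (1.3768) = 77.24 mV

77 mV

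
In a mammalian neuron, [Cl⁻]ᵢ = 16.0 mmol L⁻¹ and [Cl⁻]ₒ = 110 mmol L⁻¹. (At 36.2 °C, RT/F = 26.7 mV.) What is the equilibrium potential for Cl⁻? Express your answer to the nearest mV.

-51 mV

E = (26.7/z) · ln([Cl⁻]_out/[Cl⁻]_in) with z = -1.
For an anion, dividing by z = -1 reverses the sign.
= (26.7/-1) · ln(110/16.0) = -26.70 · ln(6.875)
= -26.70 · (1.9279) = -51.47 mV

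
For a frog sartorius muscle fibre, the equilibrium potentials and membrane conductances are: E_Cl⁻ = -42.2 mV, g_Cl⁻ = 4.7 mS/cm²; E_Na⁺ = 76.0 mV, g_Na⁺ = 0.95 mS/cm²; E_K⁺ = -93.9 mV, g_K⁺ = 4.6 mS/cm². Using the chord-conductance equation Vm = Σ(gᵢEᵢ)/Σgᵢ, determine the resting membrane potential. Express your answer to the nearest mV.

Σ gᵢEᵢ = 4.7·(-42.2) + 0.95·(76.0) + 4.6·(-93.9) = -558.08
Σ gᵢ = 4.7 + 0.95 + 4.6 = 10.25
Vm = -558.08 / 10.25 = -54.45 mV

-54 mV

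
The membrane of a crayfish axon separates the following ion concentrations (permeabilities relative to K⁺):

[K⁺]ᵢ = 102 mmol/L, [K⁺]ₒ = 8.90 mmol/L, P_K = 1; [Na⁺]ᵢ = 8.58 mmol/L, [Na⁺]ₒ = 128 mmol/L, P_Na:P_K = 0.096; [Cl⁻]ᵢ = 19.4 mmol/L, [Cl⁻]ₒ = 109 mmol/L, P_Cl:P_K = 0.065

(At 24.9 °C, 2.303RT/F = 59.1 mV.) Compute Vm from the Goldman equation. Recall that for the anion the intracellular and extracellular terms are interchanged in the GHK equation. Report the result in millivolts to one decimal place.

-40.8 mV

Vm = 59.1 · log₁₀[(Σ P·[cation]ₒ + Σ P·[anion]ᵢ) / (Σ P·[cation]ᵢ + Σ P·[anion]ₒ)]
Numerator = 1×8.90 + 0.096×128 + 0.065×19.4 = 22.45
Denominator = 1×102 + 0.096×8.58 + 0.065×109 = 109.9
Vm = 59.1 · log₁₀(0.20425) = 59.1 × (-0.6898) = -40.77 mV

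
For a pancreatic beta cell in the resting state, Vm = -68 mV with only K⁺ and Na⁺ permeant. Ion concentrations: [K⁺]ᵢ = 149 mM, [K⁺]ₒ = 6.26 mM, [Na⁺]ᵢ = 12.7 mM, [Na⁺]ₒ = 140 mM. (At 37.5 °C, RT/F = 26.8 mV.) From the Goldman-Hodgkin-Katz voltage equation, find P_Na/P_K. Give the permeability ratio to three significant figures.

0.0397

Let α = P_Na/P_K. GHK: Vm = 26.8·ln[(Kₒ + α·Naₒ)/(Kᵢ + α·Naᵢ)].
e^(Vm/26.8) = e^(-68.0/26.8) = 0.079079
So 0.079079·(Kᵢ + α·Naᵢ) = Kₒ + α·Naₒ → α = (0.079079·149.0 − 6.26) / (140.0 − 0.079079·12.7)
α = (11.78 − 6.26) / (140.0 − 1.004) = 5.523/139 = 0.03973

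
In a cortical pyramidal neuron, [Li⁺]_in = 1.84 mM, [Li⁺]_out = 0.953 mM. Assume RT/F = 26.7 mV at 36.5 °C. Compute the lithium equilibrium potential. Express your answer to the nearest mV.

E = (26.7/z) · ln([Li⁺]_out/[Li⁺]_in) with z = +1.
= (26.7/1) · ln(0.953/1.84) = 26.70 · ln(0.5179)
= 26.70 · (-0.6579) = -17.57 mV

-18 mV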